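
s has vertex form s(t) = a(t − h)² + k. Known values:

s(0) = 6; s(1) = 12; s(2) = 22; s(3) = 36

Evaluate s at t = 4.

First differences 6, 10, 14; second difference 4 = 2a, so a = 2.
Expanding, the t-coefficient is −2ah = -4h; matching it to the data gives h = -1, and then k = 4.
So s(t) = 2(t + 1)² + 4.
s(4) = 2·5² + 4 = 54.

54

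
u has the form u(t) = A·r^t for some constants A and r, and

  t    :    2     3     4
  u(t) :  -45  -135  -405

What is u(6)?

Consecutive ratio: -135/(-45) = 3, and -405/(-135) = 3, so r = 3.
Then A·3^2 = -45 gives A = -5, and u(t) = -5·3^t.
u(6) = -5·3^6 = -3645.

-3645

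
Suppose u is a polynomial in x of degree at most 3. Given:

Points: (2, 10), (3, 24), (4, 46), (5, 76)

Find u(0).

Write u(x) = ax³ + bx² + cx + d; the 4 given values yield a linear system in the 4 coefficients.
Solving, the leading coefficient vanishes, and u(x) = 4x² - 6x + 6.
Then u(0) = 6.

6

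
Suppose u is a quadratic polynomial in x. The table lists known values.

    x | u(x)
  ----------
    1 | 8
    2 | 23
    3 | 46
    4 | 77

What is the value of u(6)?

163

First differences: 15, 23, 31. Second differences: 8, 8.
Level-2 differences are constant, so u has degree 2.
Fitting a degree-2 polynomial gives u(x) = 4x² + 3x + 1.
Then u(6) = 163.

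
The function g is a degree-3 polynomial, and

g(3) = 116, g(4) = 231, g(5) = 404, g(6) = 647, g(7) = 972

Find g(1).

12

Write g(m) = am³ + bm² + cm + d; the 5 given values yield a linear system in the 4 coefficients.
Solving, g(m) = 2m³ + 5m² + 6m - 1.
Then g(1) = 12.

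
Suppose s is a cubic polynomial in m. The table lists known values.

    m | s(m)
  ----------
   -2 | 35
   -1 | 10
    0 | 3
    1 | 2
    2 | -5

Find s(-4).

187

First differences: -25, -7, -1, -7. Second differences: 18, 6, -6. Third differences: -12, -12.
Level-3 differences are constant, so s has degree 3.
Fitting a degree-3 polynomial gives s(m) = -2m³ + 3m² - 2m + 3.
Then s(-4) = 187.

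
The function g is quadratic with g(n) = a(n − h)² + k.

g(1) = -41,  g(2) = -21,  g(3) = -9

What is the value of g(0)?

-69

First differences 20, 12; second difference -8 = 2a, so a = -4.
Expanding, the n-coefficient is −2ah = 8h; matching it to the data gives h = 4, and then k = -5.
So g(n) = -4(n − 4)² − 5.
g(0) = -4·(-4)² − 5 = -69.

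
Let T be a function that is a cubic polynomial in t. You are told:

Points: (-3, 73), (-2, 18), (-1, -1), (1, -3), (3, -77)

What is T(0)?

-2

Write T(t) = at³ + bt² + ct + d; the 5 given values yield a linear system in the 4 coefficients.
Solving, T(t) = -3t³ + 2t - 2.
Then T(0) = -2.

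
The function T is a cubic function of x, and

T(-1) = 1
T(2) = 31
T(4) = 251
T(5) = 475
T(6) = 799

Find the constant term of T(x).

Write T(x) = ax³ + bx² + cx + d; the 5 given values yield a linear system in the 4 coefficients.
Solving, T(x) = 3x³ + 5x² - 4x - 5.
The constant term is T(0) = -5.

-5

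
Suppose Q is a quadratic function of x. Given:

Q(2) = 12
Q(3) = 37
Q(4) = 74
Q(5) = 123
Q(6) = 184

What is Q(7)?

First differences: 25, 37, 49, 61. Second differences: 12, 12, 12.
Level-2 differences are constant, so Q has degree 2.
Extending the table by one column gives the next first difference 73, so Q(7) = 184 + 73 = 257.

257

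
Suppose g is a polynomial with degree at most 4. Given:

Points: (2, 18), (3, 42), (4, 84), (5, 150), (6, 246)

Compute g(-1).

-6

Write g(x) = ax^4 + bx³ + cx² + dx + e; the 5 given values yield a linear system in the 5 coefficients.
Solving, the leading coefficient vanishes, and g(x) = x³ + 5x.
Then g(-1) = -6.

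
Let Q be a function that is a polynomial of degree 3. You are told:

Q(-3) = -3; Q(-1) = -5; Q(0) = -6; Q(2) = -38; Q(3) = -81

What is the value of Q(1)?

-15

Write Q(x) = ax³ + bx² + cx + d; the 5 given values yield a linear system in the 4 coefficients.
Solving, Q(x) = -x³ - 4x² - 4x - 6.
Then Q(1) = -15.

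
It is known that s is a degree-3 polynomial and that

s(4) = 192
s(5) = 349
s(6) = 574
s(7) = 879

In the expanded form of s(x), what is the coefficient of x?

Write s(x) = ax³ + bx² + cx + d; the 4 given values yield a linear system in the 4 coefficients.
Solving, s(x) = 2x³ + 4x² - x + 4.
The coefficient of x is -1.

-1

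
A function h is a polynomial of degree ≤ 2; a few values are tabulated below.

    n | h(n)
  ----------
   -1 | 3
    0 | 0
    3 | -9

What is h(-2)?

6

Write h(n) = an² + bn + c; the 3 given values yield a linear system in the 3 coefficients.
Solving, the leading coefficient vanishes, and h(n) = -3n.
Then h(-2) = 6.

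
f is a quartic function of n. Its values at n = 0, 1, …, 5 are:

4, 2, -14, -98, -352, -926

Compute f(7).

First differences: -2, -16, -84, -254, -574. Second differences: -14, -68, -170, -320. Third differences: -54, -102, -150. Fourth differences: -48, -48.
Level-4 differences are constant, so f has degree 4.
Fitting a degree-4 polynomial gives f(n) = -2n^4 + 3n³ - 2n² - n + 4.
Then f(7) = -3874.

-3874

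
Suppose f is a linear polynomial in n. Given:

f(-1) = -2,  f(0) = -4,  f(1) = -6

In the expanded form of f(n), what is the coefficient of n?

First differences: -2, -2.
Level-1 differences are constant, so f has degree 1.
Fitting a degree-1 polynomial gives f(n) = -2n - 4.
The coefficient of n is -2.

-2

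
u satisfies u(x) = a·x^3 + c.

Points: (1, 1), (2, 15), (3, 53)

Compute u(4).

From u(1) = 1 and u(2) = 15: 1a + c = 1 and 8a + c = 15.
Subtracting: 7a = 14, so a = 2; then c = 1 − 2·1 = -1.
So u(x) = 2x³ − 1, and u(4) = 127.

127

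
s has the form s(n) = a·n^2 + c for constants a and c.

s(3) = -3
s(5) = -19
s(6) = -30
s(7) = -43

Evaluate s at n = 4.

-10

From s(3) = -3 and s(5) = -19: 9a + c = -3 and 25a + c = -19.
Subtracting: 16a = -16, so a = -1; then c = -3 − (-1)·9 = 6.
So s(n) = -1n² + 6, and s(4) = -10.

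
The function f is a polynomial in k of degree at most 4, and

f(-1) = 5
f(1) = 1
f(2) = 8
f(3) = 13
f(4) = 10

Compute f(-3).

73

Write f(k) = ak^4 + bk³ + ck² + dk + e; the 5 given values yield a linear system in the 5 coefficients.
Solving, the leading coefficient vanishes, and f(k) = -k³ + 5k² - k - 2.
Then f(-3) = 73.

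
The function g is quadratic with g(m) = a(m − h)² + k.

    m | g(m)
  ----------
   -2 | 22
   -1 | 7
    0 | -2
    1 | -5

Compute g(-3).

43

First differences -15, -9, -3; second difference 6 = 2a, so a = 3.
Expanding, the m-coefficient is −2ah = -6h; matching it to the data gives h = 1, and then k = -5.
So g(m) = 3(m − 1)² − 5.
g(-3) = 3·(-4)² − 5 = 43.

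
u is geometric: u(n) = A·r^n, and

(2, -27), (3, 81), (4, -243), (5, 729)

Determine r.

Consecutive ratio: 81/(-27) = -3, and -243/81 = -3, so r = -3.
Then A·(-3)^2 = -27 gives A = -3, and u(n) = -3·(-3)^n.

-3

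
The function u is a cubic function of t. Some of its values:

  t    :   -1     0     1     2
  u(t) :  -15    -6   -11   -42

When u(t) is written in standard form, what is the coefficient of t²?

-7

Write u(t) = at³ + bt² + ct + d; the 4 given values yield a linear system in the 4 coefficients.
Solving, u(t) = -2t³ - 7t² + 4t - 6.
The coefficient of t² is -7.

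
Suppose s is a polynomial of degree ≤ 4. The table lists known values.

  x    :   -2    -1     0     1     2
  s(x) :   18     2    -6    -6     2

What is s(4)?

42

First differences: -16, -8, 0, 8. Second differences: 8, 8, 8.
Level-2 differences are constant, so s has degree 2.
Fitting a degree-2 polynomial gives s(x) = 4x² - 4x - 6.
Then s(4) = 42.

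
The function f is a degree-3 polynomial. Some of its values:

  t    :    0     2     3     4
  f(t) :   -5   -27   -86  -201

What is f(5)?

Write f(t) = at³ + bt² + ct + d; the 4 given values yield a linear system in the 4 coefficients.
Solving, f(t) = -3t³ - t² + 3t - 5.
Then f(5) = -390.

-390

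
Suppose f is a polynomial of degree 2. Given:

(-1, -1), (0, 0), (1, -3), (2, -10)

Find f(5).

-55

Write f(x) = ax² + bx + c; the 4 given values yield a linear system in the 3 coefficients.
Solving, f(x) = -2x² - x.
Then f(5) = -55.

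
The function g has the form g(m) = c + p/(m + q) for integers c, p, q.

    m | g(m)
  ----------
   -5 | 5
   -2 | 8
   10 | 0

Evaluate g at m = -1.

11

(g(m) − c)(m + q) = p for each data point; the three points give a linear system in c and q, then p follows.
Solving: c = 2, q = -1, p = -18, so g(m) = 2 − 18/(m − 1).
Then g(-1) = 2 − 18/(-2) = 11.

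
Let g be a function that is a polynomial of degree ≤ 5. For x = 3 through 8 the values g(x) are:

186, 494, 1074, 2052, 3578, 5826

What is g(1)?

2

First differences: 308, 580, 978, 1526, 2248. Second differences: 272, 398, 548, 722. Third differences: 126, 150, 174. Fourth differences: 24, 24.
Level-4 differences are constant, so g has degree 4.
Fitting a degree-4 polynomial gives g(x) = x^4 + 3x³ + 3x² + x - 6.
Then g(1) = 2.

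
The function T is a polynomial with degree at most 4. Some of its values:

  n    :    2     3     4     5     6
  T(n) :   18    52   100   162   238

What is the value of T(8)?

First differences: 34, 48, 62, 76. Second differences: 14, 14, 14.
Level-2 differences are constant, so T has degree 2.
Fitting a degree-2 polynomial gives T(n) = 7n² - n - 8.
Then T(8) = 432.

432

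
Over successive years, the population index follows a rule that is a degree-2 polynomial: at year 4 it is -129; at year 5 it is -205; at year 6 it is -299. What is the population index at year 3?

Write the value at k as Q(k).
Write Q(k) = ak² + bk + c; the 3 given values yield a linear system in the 3 coefficients.
Solving, Q(k) = -9k² + 5k - 5.
Then Q(3) = -71.

-71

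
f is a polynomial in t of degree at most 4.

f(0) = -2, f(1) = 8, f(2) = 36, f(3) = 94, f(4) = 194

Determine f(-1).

First differences: 10, 28, 58, 100. Second differences: 18, 30, 42. Third differences: 12, 12.
Level-3 differences are constant, so f has degree 3.
Fitting a degree-3 polynomial gives f(t) = 2t³ + 3t² + 5t - 2.
Then f(-1) = -6.

-6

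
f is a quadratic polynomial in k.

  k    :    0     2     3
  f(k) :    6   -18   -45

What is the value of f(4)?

-82

Write f(k) = ak² + bk + c; the 3 given values yield a linear system in the 3 coefficients.
Solving, f(k) = -5k² - 2k + 6.
Then f(4) = -82.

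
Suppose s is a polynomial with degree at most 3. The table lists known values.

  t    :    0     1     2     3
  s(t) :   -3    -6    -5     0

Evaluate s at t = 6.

39

First differences: -3, 1, 5. Second differences: 4, 4.
Level-2 differences are constant, so s has degree 2.
Fitting a degree-2 polynomial gives s(t) = 2t² - 5t - 3.
Then s(6) = 39.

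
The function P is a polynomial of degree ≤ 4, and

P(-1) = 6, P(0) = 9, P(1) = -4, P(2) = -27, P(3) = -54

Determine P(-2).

-19

Write P(k) = ak^4 + bk³ + ck² + dk + e; the 5 given values yield a linear system in the 5 coefficients.
Solving, the leading coefficient vanishes, and P(k) = k³ - 8k² - 6k + 9.
Then P(-2) = -19.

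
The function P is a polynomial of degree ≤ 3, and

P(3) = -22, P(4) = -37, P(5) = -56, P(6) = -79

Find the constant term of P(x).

First differences: -15, -19, -23. Second differences: -4, -4.
Level-2 differences are constant, so P has degree 2.
Fitting a degree-2 polynomial gives P(x) = -2x² - x - 1.
The constant term is P(0) = -1.

-1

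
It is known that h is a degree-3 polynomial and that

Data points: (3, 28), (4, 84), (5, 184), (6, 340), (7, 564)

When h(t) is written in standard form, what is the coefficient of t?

First differences: 56, 100, 156, 224. Second differences: 44, 56, 68. Third differences: 12, 12.
Level-3 differences are constant, so h has degree 3.
Fitting a degree-3 polynomial gives h(t) = 2t³ - 2t² - 4t + 4.
The coefficient of t is -4.

-4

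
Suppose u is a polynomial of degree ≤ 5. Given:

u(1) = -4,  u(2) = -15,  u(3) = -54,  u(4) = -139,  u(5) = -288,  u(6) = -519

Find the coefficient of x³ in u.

First differences: -11, -39, -85, -149, -231. Second differences: -28, -46, -64, -82. Third differences: -18, -18, -18.
Level-3 differences are constant, so u has degree 3.
Fitting a degree-3 polynomial gives u(x) = -3x³ + 4x² - 2x - 3.
The coefficient of x³ is -3.

-3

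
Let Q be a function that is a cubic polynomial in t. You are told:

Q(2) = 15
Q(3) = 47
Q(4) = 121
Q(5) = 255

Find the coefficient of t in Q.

5

Write Q(t) = at³ + bt² + ct + d; the 4 given values yield a linear system in the 4 coefficients.
Solving, Q(t) = 3t³ - 6t² + 5t + 5.
The coefficient of t is 5.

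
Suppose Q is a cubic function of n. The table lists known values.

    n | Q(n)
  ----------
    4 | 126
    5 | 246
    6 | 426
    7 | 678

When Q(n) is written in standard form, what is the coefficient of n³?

2

Write Q(n) = an³ + bn² + cn + d; the 4 given values yield a linear system in the 4 coefficients.
Solving, Q(n) = 2n³ - 2n + 6.
The coefficient of n³ is 2.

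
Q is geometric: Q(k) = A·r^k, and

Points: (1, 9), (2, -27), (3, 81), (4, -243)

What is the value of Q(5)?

Consecutive ratio: -27/9 = -3, and 81/(-27) = -3, so r = -3.
Then A·(-3)^1 = 9 gives A = -3, and Q(k) = -3·(-3)^k.
Q(5) = -3·(-3)^5 = 729.

729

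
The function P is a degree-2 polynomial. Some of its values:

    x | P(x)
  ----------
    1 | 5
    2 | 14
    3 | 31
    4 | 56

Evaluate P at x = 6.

Write P(x) = ax² + bx + c; the 4 given values yield a linear system in the 3 coefficients.
Solving, P(x) = 4x² - 3x + 4.
Then P(6) = 130.

130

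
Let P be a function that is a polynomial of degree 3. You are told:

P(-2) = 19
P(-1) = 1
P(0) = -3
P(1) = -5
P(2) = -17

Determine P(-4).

First differences: -18, -4, -2, -12. Second differences: 14, 2, -10. Third differences: -12, -12.
Level-3 differences are constant, so P has degree 3.
Fitting a degree-3 polynomial gives P(t) = -2t³ + t² - t - 3.
Then P(-4) = 145.

145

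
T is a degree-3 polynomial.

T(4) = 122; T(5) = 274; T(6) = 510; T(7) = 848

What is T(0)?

Write T(m) = am³ + bm² + cm + d; the 4 given values yield a linear system in the 4 coefficients.
Solving, T(m) = 3m³ - 3m² - 4m - 6.
The constant term is T(0) = -6.

-6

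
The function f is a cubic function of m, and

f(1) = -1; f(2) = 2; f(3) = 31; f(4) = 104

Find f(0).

Write f(m) = am³ + bm² + cm + d; the 4 given values yield a linear system in the 4 coefficients.
Solving, f(m) = 3m³ - 5m² - 3m + 4.
Then f(0) = 4.

4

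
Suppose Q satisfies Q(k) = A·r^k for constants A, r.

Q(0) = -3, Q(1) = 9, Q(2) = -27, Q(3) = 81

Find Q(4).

Consecutive ratio: 9/(-3) = -3, and -27/9 = -3, so r = -3.
Then A·(-3)^0 = -3 gives A = -3, and Q(k) = -3·(-3)^k.
Q(4) = -3·(-3)^4 = -243.

-243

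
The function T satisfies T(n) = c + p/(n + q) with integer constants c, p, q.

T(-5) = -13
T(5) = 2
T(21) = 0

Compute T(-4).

-25

(T(n) − c)(n + q) = p for each data point; the three points give a linear system in c and q, then p follows.
Solving: c = -1, q = 3, p = 24, so T(n) = -1 + 24/(n + 3).
Then T(-4) = -1 + 24/(-1) = -25.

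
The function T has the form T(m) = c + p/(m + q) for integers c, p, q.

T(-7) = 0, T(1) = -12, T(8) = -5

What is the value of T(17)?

(T(m) − c)(m + q) = p for each data point; the three points give a linear system in c and q, then p follows.
Solving: c = -3, q = 1, p = -18, so T(m) = -3 − 18/(m + 1).
Then T(17) = -3 − 18/18 = -4.

-4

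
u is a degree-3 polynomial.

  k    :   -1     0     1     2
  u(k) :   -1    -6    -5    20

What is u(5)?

Write u(k) = ak³ + bk² + ck + d; the 4 given values yield a linear system in the 4 coefficients.
Solving, u(k) = 3k³ + 3k² - 5k - 6.
Then u(5) = 419.

419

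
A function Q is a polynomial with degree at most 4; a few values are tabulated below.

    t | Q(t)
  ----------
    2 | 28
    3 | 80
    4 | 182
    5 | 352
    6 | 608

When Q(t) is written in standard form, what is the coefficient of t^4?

Write Q(t) = at^4 + bt³ + ct² + dt + e; the 5 given values yield a linear system in the 5 coefficients.
Solving, the leading coefficient vanishes, and Q(t) = 3t³ - 2t² + 5t + 2.
The coefficient of t^4 is 0.

0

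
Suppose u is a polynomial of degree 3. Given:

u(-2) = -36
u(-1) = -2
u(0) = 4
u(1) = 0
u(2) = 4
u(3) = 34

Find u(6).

460

First differences: 34, 6, -4, 4, 30. Second differences: -28, -10, 8, 26. Third differences: 18, 18, 18.
Level-3 differences are constant, so u has degree 3.
Fitting a degree-3 polynomial gives u(t) = 3t³ - 5t² - 2t + 4.
Then u(6) = 460.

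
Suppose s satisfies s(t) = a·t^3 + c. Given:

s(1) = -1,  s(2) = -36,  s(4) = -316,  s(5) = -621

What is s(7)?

-1711

From s(1) = -1 and s(2) = -36: 1a + c = -1 and 8a + c = -36.
Subtracting: 7a = -35, so a = -5; then c = -1 − (-5)·1 = 4.
So s(t) = -5t³ + 4, and s(7) = -1711.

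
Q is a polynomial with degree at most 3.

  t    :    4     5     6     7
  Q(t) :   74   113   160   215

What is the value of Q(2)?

20

Write Q(t) = at³ + bt² + ct + d; the 4 given values yield a linear system in the 4 coefficients.
Solving, the leading coefficient vanishes, and Q(t) = 4t² + 3t - 2.
Then Q(2) = 20.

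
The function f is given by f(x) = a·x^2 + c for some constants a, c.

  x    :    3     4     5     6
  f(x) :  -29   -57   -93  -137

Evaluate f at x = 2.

-9

From f(3) = -29 and f(4) = -57: 9a + c = -29 and 16a + c = -57.
Subtracting: 7a = -28, so a = -4; then c = -29 − (-4)·9 = 7.
So f(x) = -4x² + 7, and f(2) = -9.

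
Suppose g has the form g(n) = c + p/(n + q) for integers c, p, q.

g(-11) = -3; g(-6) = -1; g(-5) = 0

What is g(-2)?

15

(g(n) − c)(n + q) = p for each data point; the three points give a linear system in c and q, then p follows.
Solving: c = -5, q = 1, p = -20, so g(n) = -5 − 20/(n + 1).
Then g(-2) = -5 − 20/(-1) = 15.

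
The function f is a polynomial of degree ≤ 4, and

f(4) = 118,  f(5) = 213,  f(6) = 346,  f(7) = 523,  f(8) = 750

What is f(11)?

Write f(x) = ax^4 + bx³ + cx² + dx + e; the 5 given values yield a linear system in the 5 coefficients.
Solving, the leading coefficient vanishes, and f(x) = x³ + 4x² - 2x - 2.
Then f(11) = 1791.

1791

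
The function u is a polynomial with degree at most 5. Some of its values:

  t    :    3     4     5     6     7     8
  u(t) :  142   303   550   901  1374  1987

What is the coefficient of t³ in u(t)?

First differences: 161, 247, 351, 473, 613. Second differences: 86, 104, 122, 140. Third differences: 18, 18, 18.
Level-3 differences are constant, so u has degree 3.
Fitting a degree-3 polynomial gives u(t) = 3t³ + 7t² + t - 5.
The coefficient of t³ is 3.

3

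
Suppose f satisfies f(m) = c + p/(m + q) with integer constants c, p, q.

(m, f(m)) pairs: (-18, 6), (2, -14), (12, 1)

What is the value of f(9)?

(f(m) − c)(m + q) = p for each data point; the three points give a linear system in c and q, then p follows.
Solving: c = 4, q = 0, p = -36, so f(m) = 4 − 36/(m + 0).
Then f(9) = 4 − 36/9 = 0.

0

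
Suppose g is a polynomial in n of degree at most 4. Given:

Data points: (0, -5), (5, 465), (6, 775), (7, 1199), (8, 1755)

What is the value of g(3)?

115

Write g(n) = an^4 + bn³ + cn² + dn + e; the 5 given values yield a linear system in the 5 coefficients.
Solving, the leading coefficient vanishes, and g(n) = 3n³ + 3n² + 4n - 5.
Then g(3) = 115.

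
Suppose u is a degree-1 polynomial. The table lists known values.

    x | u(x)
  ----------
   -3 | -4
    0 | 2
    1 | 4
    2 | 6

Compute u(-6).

Write u(x) = ax + b; the 4 given values yield a linear system in the 2 coefficients.
Solving, u(x) = 2x + 2.
Then u(-6) = -10.

-10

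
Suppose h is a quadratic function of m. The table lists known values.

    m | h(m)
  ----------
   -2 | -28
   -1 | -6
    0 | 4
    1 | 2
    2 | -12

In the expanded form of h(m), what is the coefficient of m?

4

Write h(m) = am² + bm + c; the 5 given values yield a linear system in the 3 coefficients.
Solving, h(m) = -6m² + 4m + 4.
The coefficient of m is 4.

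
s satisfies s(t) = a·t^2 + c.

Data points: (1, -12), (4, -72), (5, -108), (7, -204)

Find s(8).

-264

From s(1) = -12 and s(4) = -72: 1a + c = -12 and 16a + c = -72.
Subtracting: 15a = -60, so a = -4; then c = -12 − (-4)·1 = -8.
So s(t) = -4t² − 8, and s(8) = -264.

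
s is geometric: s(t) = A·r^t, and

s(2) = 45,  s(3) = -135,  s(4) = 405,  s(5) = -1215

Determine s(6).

Consecutive ratio: -135/45 = -3, and 405/(-135) = -3, so r = -3.
Then A·(-3)^2 = 45 gives A = 5, and s(t) = 5·(-3)^t.
s(6) = 5·(-3)^6 = 3645.

3645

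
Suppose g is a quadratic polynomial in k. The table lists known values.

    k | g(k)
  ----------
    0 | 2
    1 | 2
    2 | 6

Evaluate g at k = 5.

Write g(k) = ak² + bk + c; the 3 given values yield a linear system in the 3 coefficients.
Solving, g(k) = 2k² - 2k + 2.
Then g(5) = 42.

42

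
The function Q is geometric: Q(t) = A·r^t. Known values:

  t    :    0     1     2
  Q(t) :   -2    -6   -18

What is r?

Consecutive ratio: -6/(-2) = 3, and -18/(-6) = 3, so r = 3.
Then A·3^0 = -2 gives A = -2, and Q(t) = -2·3^t.

3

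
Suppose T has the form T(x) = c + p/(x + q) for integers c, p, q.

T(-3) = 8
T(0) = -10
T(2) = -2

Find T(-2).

14

(T(x) − c)(x + q) = p for each data point; the three points give a linear system in c and q, then p follows.
Solving: c = 2, q = 1, p = -12, so T(x) = 2 − 12/(x + 1).
Then T(-2) = 2 − 12/(-1) = 14.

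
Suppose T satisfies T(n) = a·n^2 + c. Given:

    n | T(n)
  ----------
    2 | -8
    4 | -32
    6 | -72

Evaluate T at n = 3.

-18

From T(2) = -8 and T(4) = -32: 4a + c = -8 and 16a + c = -32.
Subtracting: 12a = -24, so a = -2; then c = -8 − (-2)·4 = 0.
So T(n) = -2n² + 0, and T(3) = -18.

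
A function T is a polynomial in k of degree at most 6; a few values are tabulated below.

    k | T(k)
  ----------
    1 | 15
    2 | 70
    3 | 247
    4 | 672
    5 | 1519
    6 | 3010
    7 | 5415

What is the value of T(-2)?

42

First differences: 55, 177, 425, 847, 1491, 2405. Second differences: 122, 248, 422, 644, 914. Third differences: 126, 174, 222, 270. Fourth differences: 48, 48, 48.
Level-4 differences are constant, so T has degree 4.
Fitting a degree-4 polynomial gives T(k) = 2k^4 + k³ + 5k² + 3k + 4.
Then T(-2) = 42.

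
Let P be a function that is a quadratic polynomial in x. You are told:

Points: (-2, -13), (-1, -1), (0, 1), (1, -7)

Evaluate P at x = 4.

-91

Write P(x) = ax² + bx + c; the 4 given values yield a linear system in the 3 coefficients.
Solving, P(x) = -5x² - 3x + 1.
Then P(4) = -91.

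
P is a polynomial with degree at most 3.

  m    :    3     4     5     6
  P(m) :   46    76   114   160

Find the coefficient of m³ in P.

First differences: 30, 38, 46. Second differences: 8, 8.
Level-2 differences are constant, so P has degree 2.
Fitting a degree-2 polynomial gives P(m) = 4m² + 2m + 4.
The coefficient of m³ is 0.

0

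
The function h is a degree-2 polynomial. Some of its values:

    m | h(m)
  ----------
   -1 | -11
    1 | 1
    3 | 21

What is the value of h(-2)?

Write h(m) = am² + bm + c; the 3 given values yield a linear system in the 3 coefficients.
Solving, h(m) = m² + 6m - 6.
Then h(-2) = -14.

-14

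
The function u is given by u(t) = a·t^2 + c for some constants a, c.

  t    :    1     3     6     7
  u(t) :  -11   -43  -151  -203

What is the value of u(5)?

From u(1) = -11 and u(3) = -43: 1a + c = -11 and 9a + c = -43.
Subtracting: 8a = -32, so a = -4; then c = -11 − (-4)·1 = -7.
So u(t) = -4t² − 7, and u(5) = -107.

-107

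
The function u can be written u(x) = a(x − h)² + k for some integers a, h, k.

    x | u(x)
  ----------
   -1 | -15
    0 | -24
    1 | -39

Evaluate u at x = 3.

First differences -9, -15; second difference -6 = 2a, so a = -3.
Expanding, the x-coefficient is −2ah = 6h; matching it to the data gives h = -2, and then k = -12.
So u(x) = -3(x + 2)² − 12.
u(3) = -3·5² − 12 = -87.

-87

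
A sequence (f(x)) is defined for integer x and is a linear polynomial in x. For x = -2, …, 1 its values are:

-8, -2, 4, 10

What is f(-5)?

First differences: 6, 6, 6.
Level-1 differences are constant, so f has degree 1.
Fitting a degree-1 polynomial gives f(x) = 6x + 4.
Then f(-5) = -26.

-26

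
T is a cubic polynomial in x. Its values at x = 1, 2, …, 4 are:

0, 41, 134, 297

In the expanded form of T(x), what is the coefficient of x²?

8

Write T(x) = ax³ + bx² + cx + d; the 4 given values yield a linear system in the 4 coefficients.
Solving, T(x) = 3x³ + 8x² - 4x - 7.
The coefficient of x² is 8.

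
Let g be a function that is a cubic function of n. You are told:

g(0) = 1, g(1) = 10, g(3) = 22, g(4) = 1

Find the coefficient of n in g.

Write g(n) = an³ + bn² + cn + d; the 4 given values yield a linear system in the 4 coefficients.
Solving, g(n) = -2n³ + 7n² + 4n + 1.
The coefficient of n is 4.

4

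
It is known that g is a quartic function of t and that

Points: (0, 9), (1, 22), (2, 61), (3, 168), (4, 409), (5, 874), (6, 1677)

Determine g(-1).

4

First differences: 13, 39, 107, 241, 465, 803. Second differences: 26, 68, 134, 224, 338. Third differences: 42, 66, 90, 114. Fourth differences: 24, 24, 24.
Level-4 differences are constant, so g has degree 4.
Fitting a degree-4 polynomial gives g(t) = t^4 + t³ + 3t² + 8t + 9.
Then g(-1) = 4.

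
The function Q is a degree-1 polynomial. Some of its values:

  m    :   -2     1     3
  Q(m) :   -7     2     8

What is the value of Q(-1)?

-4

Write Q(m) = am + b; the 3 given values yield a linear system in the 2 coefficients.
Solving, Q(m) = 3m - 1.
Then Q(-1) = -4.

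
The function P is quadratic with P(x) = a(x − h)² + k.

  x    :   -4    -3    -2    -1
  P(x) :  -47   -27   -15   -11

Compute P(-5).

First differences 20, 12, 4; second difference -8 = 2a, so a = -4.
Expanding, the x-coefficient is −2ah = 8h; matching it to the data gives h = -1, and then k = -11.
So P(x) = -4(x + 1)² − 11.
P(-5) = -4·(-4)² − 11 = -75.

-75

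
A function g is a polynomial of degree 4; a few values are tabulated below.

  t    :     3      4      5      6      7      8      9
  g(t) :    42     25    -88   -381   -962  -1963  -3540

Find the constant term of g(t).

-3

First differences: -17, -113, -293, -581, -1001, -1577. Second differences: -96, -180, -288, -420, -576. Third differences: -84, -108, -132, -156. Fourth differences: -24, -24, -24.
Level-4 differences are constant, so g has degree 4.
Fitting a degree-4 polynomial gives g(t) = -t^4 + 4t³ + t² + 3t - 3.
The constant term is g(0) = -3.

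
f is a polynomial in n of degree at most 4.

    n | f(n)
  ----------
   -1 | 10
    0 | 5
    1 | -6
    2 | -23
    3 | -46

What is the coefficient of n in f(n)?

First differences: -5, -11, -17, -23. Second differences: -6, -6, -6.
Level-2 differences are constant, so f has degree 2.
Fitting a degree-2 polynomial gives f(n) = -3n² - 8n + 5.
The coefficient of n is -8.

-8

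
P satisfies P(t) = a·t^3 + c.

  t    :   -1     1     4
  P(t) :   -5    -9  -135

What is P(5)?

-257

From P(-1) = -5 and P(1) = -9: -1a + c = -5 and 1a + c = -9.
Subtracting: 2a = -4, so a = -2; then c = -5 − (-2)·(-1) = -7.
So P(t) = -2t³ − 7, and P(5) = -257.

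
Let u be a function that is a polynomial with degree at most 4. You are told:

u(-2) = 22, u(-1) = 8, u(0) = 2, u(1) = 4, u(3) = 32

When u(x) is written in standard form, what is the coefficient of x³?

Write u(x) = ax^4 + bx³ + cx² + dx + e; the 5 given values yield a linear system in the 5 coefficients.
Solving, the top 2 coefficients vanish, and u(x) = 4x² - 2x + 2.
The coefficient of x³ is 0.

0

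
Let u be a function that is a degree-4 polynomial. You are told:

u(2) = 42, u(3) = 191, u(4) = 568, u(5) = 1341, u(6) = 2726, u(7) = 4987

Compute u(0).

-4

First differences: 149, 377, 773, 1385, 2261. Second differences: 228, 396, 612, 876. Third differences: 168, 216, 264. Fourth differences: 48, 48.
Level-4 differences are constant, so u has degree 4.
Fitting a degree-4 polynomial gives u(k) = 2k^4 + 4k² - k - 4.
Then u(0) = -4.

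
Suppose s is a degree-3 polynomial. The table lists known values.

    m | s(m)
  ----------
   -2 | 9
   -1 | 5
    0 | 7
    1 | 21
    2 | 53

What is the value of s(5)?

317

Write s(m) = am³ + bm² + cm + d; the 5 given values yield a linear system in the 4 coefficients.
Solving, s(m) = m³ + 6m² + 7m + 7.
Then s(5) = 317.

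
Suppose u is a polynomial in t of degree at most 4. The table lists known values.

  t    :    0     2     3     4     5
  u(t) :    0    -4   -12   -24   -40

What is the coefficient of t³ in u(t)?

0

Write u(t) = at^4 + bt³ + ct² + dt + e; the 5 given values yield a linear system in the 5 coefficients.
Solving, the top 2 coefficients vanish, and u(t) = -2t² + 2t.
The coefficient of t³ is 0.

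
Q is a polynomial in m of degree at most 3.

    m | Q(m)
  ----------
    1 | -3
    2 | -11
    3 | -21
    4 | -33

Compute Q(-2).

9

Write Q(m) = am³ + bm² + cm + d; the 4 given values yield a linear system in the 4 coefficients.
Solving, the leading coefficient vanishes, and Q(m) = -m² - 5m + 3.
Then Q(-2) = 9.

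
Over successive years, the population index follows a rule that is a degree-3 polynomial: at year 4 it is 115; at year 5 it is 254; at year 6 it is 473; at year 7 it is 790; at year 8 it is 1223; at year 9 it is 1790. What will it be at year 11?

3398

Write the value at x as h(x).
First differences: 139, 219, 317, 433, 567. Second differences: 80, 98, 116, 134. Third differences: 18, 18, 18.
Level-3 differences are constant, so h has degree 3.
Fitting a degree-3 polynomial gives h(x) = 3x³ - 5x² + x - 1.
Then h(11) = 3398.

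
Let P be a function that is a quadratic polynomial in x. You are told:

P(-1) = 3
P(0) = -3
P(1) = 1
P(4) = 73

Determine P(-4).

Write P(x) = ax² + bx + c; the 4 given values yield a linear system in the 3 coefficients.
Solving, P(x) = 5x² - x - 3.
Then P(-4) = 81.

81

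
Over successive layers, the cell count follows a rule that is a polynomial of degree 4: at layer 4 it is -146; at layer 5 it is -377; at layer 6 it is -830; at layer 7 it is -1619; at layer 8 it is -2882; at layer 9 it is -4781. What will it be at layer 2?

-14

Write the value at k as f(k).
First differences: -231, -453, -789, -1263, -1899. Second differences: -222, -336, -474, -636. Third differences: -114, -138, -162. Fourth differences: -24, -24.
Level-4 differences are constant, so f has degree 4.
Fitting a degree-4 polynomial gives f(k) = -k^4 + 3k³ - 5k² - 2.
Then f(2) = -14.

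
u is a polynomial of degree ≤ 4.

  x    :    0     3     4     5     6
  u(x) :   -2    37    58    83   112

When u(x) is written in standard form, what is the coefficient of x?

Write u(x) = ax^4 + bx³ + cx² + dx + e; the 5 given values yield a linear system in the 5 coefficients.
Solving, the top 2 coefficients vanish, and u(x) = 2x² + 7x - 2.
The coefficient of x is 7.

7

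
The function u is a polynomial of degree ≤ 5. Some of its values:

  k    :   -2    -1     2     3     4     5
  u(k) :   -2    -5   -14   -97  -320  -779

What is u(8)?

-4892

Write u(k) = ak^5 + bk^4 + ck³ + dk² + ek + p; the 6 given values yield a linear system in the 6 coefficients.
Solving, the leading coefficient vanishes, and u(k) = -k^4 - 2k³ + 3k² + 5k - 4.
Then u(8) = -4892.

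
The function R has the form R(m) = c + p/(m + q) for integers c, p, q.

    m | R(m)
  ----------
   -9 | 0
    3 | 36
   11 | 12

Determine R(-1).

(R(m) − c)(m + q) = p for each data point; the three points give a linear system in c and q, then p follows.
Solving: c = 6, q = -1, p = 60, so R(m) = 6 + 60/(m − 1).
Then R(-1) = 6 + 60/(-2) = -24.

-24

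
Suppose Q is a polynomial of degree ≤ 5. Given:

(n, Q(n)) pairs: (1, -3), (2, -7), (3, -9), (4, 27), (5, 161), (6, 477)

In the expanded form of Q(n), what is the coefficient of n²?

0

First differences: -4, -2, 36, 134, 316. Second differences: 2, 38, 98, 182. Third differences: 36, 60, 84. Fourth differences: 24, 24.
Level-4 differences are constant, so Q has degree 4.
Fitting a degree-4 polynomial gives Q(n) = n^4 - 4n³ + 9n - 9.
The coefficient of n² is 0.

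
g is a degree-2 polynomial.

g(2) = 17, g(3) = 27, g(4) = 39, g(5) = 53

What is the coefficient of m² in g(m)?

1

First differences: 10, 12, 14. Second differences: 2, 2.
Level-2 differences are constant, so g has degree 2.
Fitting a degree-2 polynomial gives g(m) = m² + 5m + 3.
The coefficient of m² is 1.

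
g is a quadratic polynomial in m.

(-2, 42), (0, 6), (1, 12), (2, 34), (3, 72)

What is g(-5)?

216

Write g(m) = am² + bm + c; the 5 given values yield a linear system in the 3 coefficients.
Solving, g(m) = 8m² - 2m + 6.
Then g(-5) = 216.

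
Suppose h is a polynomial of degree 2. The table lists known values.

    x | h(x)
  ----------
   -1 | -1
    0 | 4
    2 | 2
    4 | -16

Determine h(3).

-5

Write h(x) = ax² + bx + c; the 4 given values yield a linear system in the 3 coefficients.
Solving, h(x) = -2x² + 3x + 4.
Then h(3) = -5.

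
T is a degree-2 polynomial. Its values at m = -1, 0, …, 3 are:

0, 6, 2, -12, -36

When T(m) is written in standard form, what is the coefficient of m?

First differences: 6, -4, -14, -24. Second differences: -10, -10, -10.
Level-2 differences are constant, so T has degree 2.
Fitting a degree-2 polynomial gives T(m) = -5m² + m + 6.
The coefficient of m is 1.

1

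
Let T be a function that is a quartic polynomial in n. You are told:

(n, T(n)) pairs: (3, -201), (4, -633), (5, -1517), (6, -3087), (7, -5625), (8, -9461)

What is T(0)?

First differences: -432, -884, -1570, -2538, -3836. Second differences: -452, -686, -968, -1298. Third differences: -234, -282, -330. Fourth differences: -48, -48.
Level-4 differences are constant, so T has degree 4.
Fitting a degree-4 polynomial gives T(n) = -2n^4 - 3n³ + 4n² + n + 3.
Then T(0) = 3.

3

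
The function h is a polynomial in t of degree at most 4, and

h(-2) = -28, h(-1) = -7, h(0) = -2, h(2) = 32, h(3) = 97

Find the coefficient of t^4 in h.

Write h(t) = at^4 + bt³ + ct² + dt + e; the 5 given values yield a linear system in the 5 coefficients.
Solving, the leading coefficient vanishes, and h(t) = 3t³ + t² + 3t - 2.
The coefficient of t^4 is 0.

0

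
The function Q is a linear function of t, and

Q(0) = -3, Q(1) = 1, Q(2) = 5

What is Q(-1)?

-7

First differences: 4, 4.
Level-1 differences are constant, so Q has degree 1.
Fitting a degree-1 polynomial gives Q(t) = 4t - 3.
Then Q(-1) = -7.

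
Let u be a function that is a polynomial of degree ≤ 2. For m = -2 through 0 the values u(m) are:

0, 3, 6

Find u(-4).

Write u(m) = am² + bm + c; the 3 given values yield a linear system in the 3 coefficients.
Solving, the leading coefficient vanishes, and u(m) = 3m + 6.
Then u(-4) = -6.

-6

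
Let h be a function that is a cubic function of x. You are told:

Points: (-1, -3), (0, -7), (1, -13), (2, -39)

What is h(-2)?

17

Write h(x) = ax³ + bx² + cx + d; the 4 given values yield a linear system in the 4 coefficients.
Solving, h(x) = -3x³ - x² - 2x - 7.
Then h(-2) = 17.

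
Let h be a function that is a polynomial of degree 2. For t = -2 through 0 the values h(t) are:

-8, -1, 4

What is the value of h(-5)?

Write h(t) = at² + bt + c; the 3 given values yield a linear system in the 3 coefficients.
Solving, h(t) = -t² + 4t + 4.
Then h(-5) = -41.

-41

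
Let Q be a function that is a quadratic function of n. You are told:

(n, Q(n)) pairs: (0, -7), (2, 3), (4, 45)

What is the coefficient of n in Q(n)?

Write Q(n) = an² + bn + c; the 3 given values yield a linear system in the 3 coefficients.
Solving, Q(n) = 4n² - 3n - 7.
The coefficient of n is -3.

-3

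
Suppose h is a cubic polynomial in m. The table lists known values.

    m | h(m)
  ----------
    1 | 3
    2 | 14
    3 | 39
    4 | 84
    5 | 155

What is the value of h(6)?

First differences: 11, 25, 45, 71. Second differences: 14, 20, 26. Third differences: 6, 6.
Level-3 differences are constant, so h has degree 3.
Fitting a degree-3 polynomial gives h(m) = m³ + m² + m.
Then h(6) = 258.

258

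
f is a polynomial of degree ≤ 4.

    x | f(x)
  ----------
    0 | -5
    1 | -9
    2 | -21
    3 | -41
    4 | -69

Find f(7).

First differences: -4, -12, -20, -28. Second differences: -8, -8, -8.
Level-2 differences are constant, so f has degree 2.
Fitting a degree-2 polynomial gives f(x) = -4x² - 5.
Then f(7) = -201.

-201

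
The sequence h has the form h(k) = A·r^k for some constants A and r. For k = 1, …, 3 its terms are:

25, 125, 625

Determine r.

5

Consecutive ratio: 125/25 = 5, and 625/125 = 5, so r = 5.
Then A·5^1 = 25 gives A = 5, and h(k) = 5·5^k.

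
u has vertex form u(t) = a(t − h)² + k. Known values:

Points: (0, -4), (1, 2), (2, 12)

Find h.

-1

First differences 6, 10; second difference 4 = 2a, so a = 2.
Expanding, the t-coefficient is −2ah = -4h; matching it to the data gives h = -1, and then k = -6.
So u(t) = 2(t + 1)² − 6.
Hence h = -1.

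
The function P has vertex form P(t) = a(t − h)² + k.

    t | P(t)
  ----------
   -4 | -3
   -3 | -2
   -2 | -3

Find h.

-3

First differences 1, -1; second difference -2 = 2a, so a = -1.
Expanding, the t-coefficient is −2ah = 2h; matching it to the data gives h = -3, and then k = -2.
So P(t) = -1(t + 3)² − 2.
Hence h = -3.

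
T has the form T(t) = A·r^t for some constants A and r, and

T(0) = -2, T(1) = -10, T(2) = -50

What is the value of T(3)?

Consecutive ratio: -10/(-2) = 5, and -50/(-10) = 5, so r = 5.
Then A·5^0 = -2 gives A = -2, and T(t) = -2·5^t.
T(3) = -2·5^3 = -250.

-250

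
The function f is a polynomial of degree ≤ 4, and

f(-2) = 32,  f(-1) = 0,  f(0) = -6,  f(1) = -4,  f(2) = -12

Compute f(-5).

464

Write f(m) = am^4 + bm³ + cm² + dm + e; the 5 given values yield a linear system in the 5 coefficients.
Solving, the leading coefficient vanishes, and f(m) = -3m³ + 4m² + m - 6.
Then f(-5) = 464.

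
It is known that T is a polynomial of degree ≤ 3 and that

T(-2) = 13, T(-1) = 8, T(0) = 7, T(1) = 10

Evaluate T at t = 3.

First differences: -5, -1, 3. Second differences: 4, 4.
Level-2 differences are constant, so T has degree 2.
Fitting a degree-2 polynomial gives T(t) = 2t² + t + 7.
Then T(3) = 28.

28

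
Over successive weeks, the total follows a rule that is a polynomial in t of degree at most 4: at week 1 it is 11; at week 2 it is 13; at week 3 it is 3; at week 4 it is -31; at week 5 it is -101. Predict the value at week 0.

9

Write the value at t as Q(t).
Write Q(t) = at^4 + bt³ + ct² + dt + e; the 5 given values yield a linear system in the 5 coefficients.
Solving, the leading coefficient vanishes, and Q(t) = -2t³ + 6t² - 2t + 9.
Then Q(0) = 9.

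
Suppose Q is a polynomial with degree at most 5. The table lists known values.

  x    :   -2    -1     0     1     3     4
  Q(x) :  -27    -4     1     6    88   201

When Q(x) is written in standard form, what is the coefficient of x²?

Write Q(x) = ax^5 + bx^4 + cx³ + dx² + ex + p; the 6 given values yield a linear system in the 6 coefficients.
Solving, the top 2 coefficients vanish, and Q(x) = 3x³ + 2x + 1.
The coefficient of x² is 0.

0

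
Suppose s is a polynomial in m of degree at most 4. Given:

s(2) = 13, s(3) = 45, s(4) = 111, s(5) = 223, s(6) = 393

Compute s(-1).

1

Write s(m) = am^4 + bm³ + cm² + dm + e; the 5 given values yield a linear system in the 5 coefficients.
Solving, the leading coefficient vanishes, and s(m) = 2m³ - m² - m + 3.
Then s(-1) = 1.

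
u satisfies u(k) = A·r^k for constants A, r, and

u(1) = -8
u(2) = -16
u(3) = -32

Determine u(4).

-64

Consecutive ratio: -16/(-8) = 2, and -32/(-16) = 2, so r = 2.
Then A·2^1 = -8 gives A = -4, and u(k) = -4·2^k.
u(4) = -4·2^4 = -64.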